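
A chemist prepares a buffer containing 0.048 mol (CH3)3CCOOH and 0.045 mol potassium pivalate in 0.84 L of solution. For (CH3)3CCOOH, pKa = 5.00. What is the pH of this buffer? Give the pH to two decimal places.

Henderson–Hasselbalch: pH = pKa + log([(CH3)3CCOO-]/[(CH3)3CCOOH]) = 5.00 + log(0.045/0.048)
pH = 5.00 + (-0.028) = 4.97

pH = 4.97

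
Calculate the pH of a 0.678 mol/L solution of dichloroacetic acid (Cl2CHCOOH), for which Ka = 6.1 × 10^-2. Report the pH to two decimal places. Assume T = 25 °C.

Cl2CHCOOH ⇌ Cl2CHCOO- + H+
Let x = [H+] at equilibrium. Ka = x²/(0.678 − x).
x is not negligible relative to C₀; solve x² + 0.061·x − 0.0414 = 0.
x = [−0.061 + √(0.061² + 0.165)]/2 = 1.75 × 10^-1 M
pH = −log(1.75 × 10^-1) = 0.76

pH = 0.76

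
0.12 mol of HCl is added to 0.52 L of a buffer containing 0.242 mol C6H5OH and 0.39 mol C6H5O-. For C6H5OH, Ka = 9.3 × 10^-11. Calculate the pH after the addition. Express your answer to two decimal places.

After neutralization: n(C6H5OH) = 0.362 mol, n(C6H5O-) = 0.27 mol.
pKa = −log(9.3 × 10^-11) = 10.032
pH = pKa + log([A⁻]/[HA]) = 10.032 + log(0.27/0.362) = 10.032 -0.127

pH = 9.90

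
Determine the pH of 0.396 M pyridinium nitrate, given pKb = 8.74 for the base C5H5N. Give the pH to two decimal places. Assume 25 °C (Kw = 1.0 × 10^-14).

pH = 2.83

C5H5NH+ is the conjugate acid of the weak base C5H5N.
Kb = 10^(−8.74) = 1.82 × 10^-9
Ka = Kw/Kb = 1.0×10^-14 / 1.82 × 10^-9 = 5.49 × 10^-6
Let x = [H+] at equilibrium. Ka = x²/(0.396 − x).
Since Ka ≪ C₀, x ≈ √(Ka·C₀) = 1.47 × 10^-3 M.
pH = −log(1.47 × 10^-3) = 2.83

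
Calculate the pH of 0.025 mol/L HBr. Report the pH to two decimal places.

HBr is a strong acid and dissociates completely, so [H+] = 0.025 M.
pH = -log(0.025) = 1.60

pH = 1.60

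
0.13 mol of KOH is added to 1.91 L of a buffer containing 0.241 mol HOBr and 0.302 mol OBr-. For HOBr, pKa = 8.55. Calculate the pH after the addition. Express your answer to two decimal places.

OH- converts HOBr to OBr-: HOBr → 0.111 mol, OBr- → 0.432 mol.
pH = pKa + log([A⁻]/[HA]) = 8.55 + log(0.432/0.111) = 8.55 +0.590

pH = 9.14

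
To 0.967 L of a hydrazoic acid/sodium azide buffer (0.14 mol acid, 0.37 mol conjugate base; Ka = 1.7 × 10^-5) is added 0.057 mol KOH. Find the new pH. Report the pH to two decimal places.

OH- converts HN3 to N3-: HN3 → 0.083 mol, N3- → 0.427 mol.
pKa = −log(1.7 × 10^-5) = 4.770
pH = pKa + log([A⁻]/[HA]) = 4.770 + log(0.427/0.083) = 4.770 +0.711

pH = 5.48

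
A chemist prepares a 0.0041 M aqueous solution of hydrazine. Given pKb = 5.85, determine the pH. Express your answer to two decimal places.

N2H4 + H2O ⇌ N2H5+ + OH-
Kb = 10^(−5.85) = 1.41 × 10^-6
Let x = [OH-] at equilibrium. Kb = x²/(0.0041 − x).
Assume x ≪ 0.0041: x ≈ √(1.41 × 10^-6 × 0.0041) = 7.60 × 10^-5 M
pOH = −log(7.60 × 10^-5) = 4.12; pH = 14.00 − 4.12 = 9.88

pH = 9.88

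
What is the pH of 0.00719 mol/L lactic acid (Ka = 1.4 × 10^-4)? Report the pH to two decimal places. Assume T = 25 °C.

pH = 3.03

CH3CH(OH)COOH ⇌ CH3CH(OH)COO- + H+
Let x = [H+] at equilibrium. Ka = x²/(0.00719 − x).
Here C₀/Ka ≈ 51.4, so the small-x approximation fails. Use the quadratic:
x = [−0.00014 + √(0.00014² + 4.03e-06)]/2 = 9.36 × 10^-4 M
pH = −log(9.36 × 10^-4) = 3.03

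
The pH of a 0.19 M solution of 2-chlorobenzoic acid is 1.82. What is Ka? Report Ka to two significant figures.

[H+] = 10^(-1.82) = 1.51 × 10^-2 M
At equilibrium [HA] = 0.19 − 1.51 × 10^-2 = 1.75 × 10^-1 M
Ka = [H+][A-]/[HA] = (1.51 × 10^-2)² / 1.75 × 10^-1 = 1.3 × 10^-3

Ka = 1.3 × 10^-3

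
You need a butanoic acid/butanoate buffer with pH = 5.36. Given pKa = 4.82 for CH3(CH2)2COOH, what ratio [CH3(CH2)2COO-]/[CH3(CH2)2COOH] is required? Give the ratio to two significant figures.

pH = pKa + log(r) ⇒ log(r) = 5.36 − 4.82 = +0.54
r = [CH3(CH2)2COO-]/[CH3(CH2)2COOH] = 10^(+0.54) = 3.47

ratio = 3.5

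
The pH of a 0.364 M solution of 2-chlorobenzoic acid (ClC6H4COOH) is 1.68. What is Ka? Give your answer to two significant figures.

Ka = 1.3 × 10^-3

[H+] = 10^(-1.68) = 2.09 × 10^-2 M
At equilibrium [HA] = 0.364 − 2.09 × 10^-2 = 3.43 × 10^-1 M
Ka = [H+][A-]/[HA] = (2.09 × 10^-2)² / 3.43 × 10^-1 = 1.3 × 10^-3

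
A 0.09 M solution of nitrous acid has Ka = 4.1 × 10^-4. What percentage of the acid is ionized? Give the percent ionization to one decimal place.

HNO2 ⇌ NO2- + H+; let x = [H+] at equilibrium.
Solve x² + 0.00041x − 3.69e-05 = 0 → x = 5.87 × 10^-3 M
Fraction ionized = 5.87 × 10^-3 / 0.09 = 0.0652 → 6.5%

6.5%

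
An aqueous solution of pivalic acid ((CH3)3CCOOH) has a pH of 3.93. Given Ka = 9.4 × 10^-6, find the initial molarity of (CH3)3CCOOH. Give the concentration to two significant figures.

C₀ = 1.6 × 10^-3 M

[H+] = 10^(-3.93) = 1.17 × 10^-4 M = x
Ka = x²/(C₀ − x) ⇒ C₀ = x + x²/Ka
C₀ = 1.17 × 10^-4 + (1.17 × 10^-4)²/(9.4 × 10^-6) = 1.57 × 10^-3 M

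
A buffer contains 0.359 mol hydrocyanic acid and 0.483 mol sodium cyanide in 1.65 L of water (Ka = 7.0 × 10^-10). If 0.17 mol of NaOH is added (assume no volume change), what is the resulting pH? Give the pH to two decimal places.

OH- converts HCN to CN-: HCN → 0.189 mol, CN- → 0.653 mol.
pKa = −log(7.0 × 10^-10) = 9.155
Henderson–Hasselbalch with mole ratio 0.653/0.189: pH = 9.155 + (+0.538)

pH = 9.69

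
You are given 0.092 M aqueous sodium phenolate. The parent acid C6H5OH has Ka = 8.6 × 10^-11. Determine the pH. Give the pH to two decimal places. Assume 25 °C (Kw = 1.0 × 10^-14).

C6H5O- is the conjugate base of the weak acid C6H5OH.
Kb = Kw/Ka = 1.0×10^-14 / 8.6 × 10^-11 = 1.16 × 10^-4
Kb = [OH-]²/(0.092 − [OH-]) = 1.16 × 10^-4
Neglecting [OH-] in the denominator: [OH-] = √(1.16 × 10^-4 × 0.092) = 3.27 × 10^-3 M
pOH = −log(3.27 × 10^-3) = 2.49; pH = 14.00 − 2.49 = 11.51

pH = 11.51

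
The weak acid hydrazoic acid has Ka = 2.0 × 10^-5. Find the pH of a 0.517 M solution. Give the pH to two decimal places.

HN3 ⇌ N3- + H+
Let x = [H+] at equilibrium. Ka = x²/(0.517 − x).
Neglecting x in the denominator: x = √(2.0 × 10^-5 × 0.517) = 3.22 × 10^-3 M
pH = −log(3.22 × 10^-3) = 2.49

pH = 2.49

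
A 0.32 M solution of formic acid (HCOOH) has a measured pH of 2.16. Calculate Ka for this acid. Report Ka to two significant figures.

[H+] = 10^(-2.16) = 6.92 × 10^-3 M
At equilibrium [HA] = 0.32 − 6.92 × 10^-3 = 3.13 × 10^-1 M
Ka = [H+][A-]/[HA] = (6.92 × 10^-3)² / 3.13 × 10^-1 = 1.5 × 10^-4

Ka = 1.5 × 10^-4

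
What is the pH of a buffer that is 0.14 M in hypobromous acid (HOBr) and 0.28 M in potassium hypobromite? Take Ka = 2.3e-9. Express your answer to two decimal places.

pKa = −log(2.3 × 10^-9) = 8.638
pH = pKa + log([A⁻]/[HA]) = 8.638 + log(0.28/0.14)
pH = 8.638 + (+0.301) = 8.94

pH = 8.94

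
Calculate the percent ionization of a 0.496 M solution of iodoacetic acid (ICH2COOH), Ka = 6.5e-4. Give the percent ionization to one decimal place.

3.6%

ICH2COOH ⇌ ICH2COO- + H+; let x = [H+] at equilibrium.
x ≈ √(Ka·C₀) = √(6.5 × 10^-4 × 0.496) = 1.80 × 10^-2 M
Fraction ionized = 1.80 × 10^-2 / 0.496 = 0.0363 → 3.6%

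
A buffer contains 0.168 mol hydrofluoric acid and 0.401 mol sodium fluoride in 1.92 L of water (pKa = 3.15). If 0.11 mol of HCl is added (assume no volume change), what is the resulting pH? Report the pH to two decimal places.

Added H+ converts F- to HF: HF → 0.278 mol, F- → 0.291 mol.
Henderson–Hasselbalch with mole ratio 0.291/0.278: pH = 3.15 + (+0.020)

pH = 3.17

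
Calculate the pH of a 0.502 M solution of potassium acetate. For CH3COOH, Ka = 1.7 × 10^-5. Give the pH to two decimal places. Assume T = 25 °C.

pH = 9.24

CH3COO- is the conjugate base of the weak acid CH3COOH.
Kb = Kw/Ka = 1.0×10^-14 / 1.7 × 10^-5 = 5.88 × 10^-10
From the ICE table, Kb = x²/(0.502 − x) = 5.88 × 10^-10.
Neglecting x in the denominator: x = √(5.88 × 10^-10 × 0.502) = 1.72 × 10^-5 M
pOH = 4.76, so pH = 14.00 − pOH = 9.24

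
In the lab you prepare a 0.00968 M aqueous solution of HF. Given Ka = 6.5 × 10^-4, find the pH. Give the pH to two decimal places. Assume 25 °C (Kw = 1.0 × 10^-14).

pH = 2.66

HF ⇌ F- + H+
Ka = x²/(0.00968 − x) = 6.5 × 10^-4
Here C₀/Ka ≈ 14.9, so the small-x approximation fails. Use the quadratic:
x = [−0.00065 + √(0.00065² + 2.52e-05)]/2 = 2.20 × 10^-3 M
pH = −log[H+] = −log(2.20 × 10^-3) = 2.66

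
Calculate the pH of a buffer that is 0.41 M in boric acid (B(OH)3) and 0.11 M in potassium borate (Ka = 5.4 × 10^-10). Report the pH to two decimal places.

pH = 8.70

pKa = −log(5.4 × 10^-10) = 9.268
Henderson–Hasselbalch: pH = pKa + log([B(OH)4-]/[B(OH)3]) = 9.268 + log(0.11/0.41)
pH = 9.268 + (-0.571) = 8.70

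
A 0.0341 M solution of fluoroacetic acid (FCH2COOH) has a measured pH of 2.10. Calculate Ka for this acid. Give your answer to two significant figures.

[H+] = 10^(-2.10) = 7.94 × 10^-3 M
At equilibrium [HA] = 0.0341 − 7.94 × 10^-3 = 2.62 × 10^-2 M
Ka = [H+][A-]/[HA] = (7.94 × 10^-3)² / 2.62 × 10^-2 = 2.4 × 10^-3

Ka = 2.4 × 10^-3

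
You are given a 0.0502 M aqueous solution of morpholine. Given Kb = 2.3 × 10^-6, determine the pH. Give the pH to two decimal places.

pH = 10.53

C4H8ONH + H2O ⇌ C4H8ONH2+ + OH-
Let x = [OH-] at equilibrium. Kb = x²/(0.0502 − x).
Assume x ≪ 0.0502: x ≈ √(2.3 × 10^-6 × 0.0502) = 3.40 × 10^-4 M
pOH = −log(3.40 × 10^-4) = 3.47; pH = 14.00 − 3.47 = 10.53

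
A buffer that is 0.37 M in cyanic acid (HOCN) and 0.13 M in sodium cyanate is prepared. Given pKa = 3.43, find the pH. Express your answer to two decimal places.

pH = 2.98

pH = pKa + log([A⁻]/[HA]) = 3.43 + log(0.13/0.37)
pH = 3.43 + (-0.454) = 2.98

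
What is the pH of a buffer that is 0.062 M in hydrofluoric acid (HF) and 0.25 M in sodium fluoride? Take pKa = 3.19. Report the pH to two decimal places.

Using pH = pKa + log([base]/[acid]) with [base]/[acid] = 0.25/0.062:
pH = 3.19 + (+0.606) = 3.80

pH = 3.80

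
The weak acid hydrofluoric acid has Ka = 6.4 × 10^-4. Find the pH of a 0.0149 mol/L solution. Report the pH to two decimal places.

HF ⇌ F- + H+
Ka = [H+]²/(0.0149 − [H+]) = 6.4 × 10^-4
The 5% rule fails; solving [H+]² + Ka·[H+] − Ka·C₀ = 0 exactly:
[H+] = (−Ka + √(Ka² + 4·Ka·C₀))/2 = 2.78 × 10^-3 M
pH = −log[H+] = −log(2.78 × 10^-3) = 2.56

pH = 2.56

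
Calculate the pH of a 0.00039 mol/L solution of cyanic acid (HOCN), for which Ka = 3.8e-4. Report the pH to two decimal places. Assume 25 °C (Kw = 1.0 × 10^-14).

HOCN ⇌ OCN- + H+
From the ICE table, Ka = x²/(0.00039 − x) = 3.8 × 10^-4.
Here C₀/Ka ≈ 1.03, so the small-x approximation fails. Use the quadratic:
x = [−0.00038 + √(0.00038² + 5.93e-07)]/2 = 2.39 × 10^-4 M
pH = −log(2.39 × 10^-4) = 3.62

pH = 3.62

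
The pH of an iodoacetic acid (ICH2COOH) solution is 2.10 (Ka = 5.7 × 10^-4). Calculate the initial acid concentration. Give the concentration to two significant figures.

C₀ = 1.2 × 10^-1 M

[H+] = 10^(-2.10) = 7.94 × 10^-3 M = x
Ka = x²/(C₀ − x) ⇒ C₀ = x + x²/Ka
C₀ = 7.94 × 10^-3 + (7.94 × 10^-3)²/(5.7 × 10^-4) = 1.19 × 10^-1 M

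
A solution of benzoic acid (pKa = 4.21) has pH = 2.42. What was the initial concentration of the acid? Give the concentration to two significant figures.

[H+] = 10^(-2.42) = 3.80 × 10^-3 M = x
Ka = 10^(−4.21) = 6.17 × 10^-5
Ka = x²/(C₀ − x) ⇒ C₀ = x + x²/Ka
C₀ = 3.80 × 10^-3 + (3.80 × 10^-3)²/(6.17 × 10^-5) = 2.38 × 10^-1 M

C₀ = 2.4 × 10^-1 M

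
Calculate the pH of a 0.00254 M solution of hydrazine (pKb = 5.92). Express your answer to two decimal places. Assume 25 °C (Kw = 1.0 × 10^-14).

N2H4 + H2O ⇌ N2H5+ + OH-
Kb = 10^(−5.92) = 1.20 × 10^-6
From the ICE table, Kb = x²/(0.00254 − x) = 1.20 × 10^-6.
Assume x ≪ 0.00254: x ≈ √(1.20 × 10^-6 × 0.00254) = 5.52 × 10^-5 M
pOH = 4.26, so pH = 14.00 − pOH = 9.74

pH = 9.74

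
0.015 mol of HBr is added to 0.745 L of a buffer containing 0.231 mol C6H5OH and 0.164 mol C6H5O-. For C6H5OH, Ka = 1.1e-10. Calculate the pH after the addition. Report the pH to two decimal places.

pH = 9.74

After neutralization: n(C6H5OH) = 0.246 mol, n(C6H5O-) = 0.149 mol.
pKa = −log(1.1 × 10^-10) = 9.959
pH = pKa + log(n_C6H5O-/n_C6H5OH) = 9.959 + log(0.149/0.246) = 9.959 + (-0.218)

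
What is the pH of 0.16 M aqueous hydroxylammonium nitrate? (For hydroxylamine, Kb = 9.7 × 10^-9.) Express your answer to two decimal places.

NH3OH+ is the conjugate acid of the weak base NH2OH.
Ka = Kw/Kb = 1.0×10^-14 / 9.7 × 10^-9 = 1.03 × 10^-6
From the ICE table, Ka = x²/(0.16 − x) = 1.03 × 10^-6.
Since Ka ≪ C₀, x ≈ √(Ka·C₀) = 4.06 × 10^-4 M.
Check: 0.25% ionized — well under 5%, approximation valid.
pH = −log(4.06 × 10^-4) = 3.39

pH = 3.39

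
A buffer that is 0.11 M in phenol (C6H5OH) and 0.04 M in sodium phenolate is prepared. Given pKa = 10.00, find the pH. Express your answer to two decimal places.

Henderson–Hasselbalch: pH = pKa + log([C6H5O-]/[C6H5OH]) = 10.00 + log(0.04/0.11)
pH = 10.00 + (-0.439) = 9.56

pH = 9.56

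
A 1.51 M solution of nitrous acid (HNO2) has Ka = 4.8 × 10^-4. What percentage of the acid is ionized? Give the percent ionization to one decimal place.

HNO2 ⇌ NO2- + H+; let x = [H+] at equilibrium.
x ≈ √(Ka·C₀) = √(4.8 × 10^-4 × 1.51) = 2.69 × 10^-2 M
% ionization = x/C₀ × 100% = 2.69 × 10^-2/1.51 × 100% = 1.8%

1.8%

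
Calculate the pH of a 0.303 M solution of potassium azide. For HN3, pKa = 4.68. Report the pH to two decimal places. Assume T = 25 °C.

pH = 9.08

N3- is the conjugate base of the weak acid HN3.
Ka = 10^(−4.68) = 2.09 × 10^-5
Kb = Kw/Ka = 1.0×10^-14 / 2.09 × 10^-5 = 4.78 × 10^-10
Kb = [OH-]²/(0.303 − [OH-]) = 4.78 × 10^-10
Neglecting [OH-] in the denominator: [OH-] = √(4.78 × 10^-10 × 0.303) = 1.20 × 10^-5 M
([OH-]/C₀ = 0.004% < 5%, so the approximation holds.)
pOH = 4.92, so pH = 14.00 − pOH = 9.08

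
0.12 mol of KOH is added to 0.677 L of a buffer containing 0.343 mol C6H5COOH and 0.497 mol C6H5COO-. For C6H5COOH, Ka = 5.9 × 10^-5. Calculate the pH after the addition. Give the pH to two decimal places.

OH- converts C6H5COOH to C6H5COO-: C6H5COOH → 0.223 mol, C6H5COO- → 0.617 mol.
pKa = −log(5.9 × 10^-5) = 4.229
pH = pKa + log(n_C6H5COO-/n_C6H5COOH) = 4.229 + log(0.617/0.223) = 4.229 + (+0.442)

pH = 4.67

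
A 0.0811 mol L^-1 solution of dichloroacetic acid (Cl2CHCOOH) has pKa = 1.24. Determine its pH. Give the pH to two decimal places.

pH = 1.34

Cl2CHCOOH ⇌ Cl2CHCOO- + H+
Ka = 10^(−1.24) = 5.75 × 10^-2
From the ICE table, Ka = [H+]²/(0.0811 − [H+]) = 5.75 × 10^-2.
[H+] is not negligible relative to C₀; solve [H+]² + 0.0575·[H+] − 0.00466 = 0.
[H+] = (−Ka + √(Ka² + 4·Ka·C₀))/2 = 4.53 × 10^-2 M
pH = −log[H+] = −log(4.53 × 10^-2) = 1.34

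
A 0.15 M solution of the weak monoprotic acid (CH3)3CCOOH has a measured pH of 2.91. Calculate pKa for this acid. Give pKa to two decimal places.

pKa = 4.99

[H+] = 10^(-2.91) = 1.23 × 10^-3 M
At equilibrium [HA] = 0.15 − 1.23 × 10^-3 = 1.49 × 10^-1 M
Ka = [H+][A-]/[HA] = (1.23 × 10^-3)² / 1.49 × 10^-1 = 1.02 × 10^-5
pKa = -log(1.02 × 10^-5) = 4.99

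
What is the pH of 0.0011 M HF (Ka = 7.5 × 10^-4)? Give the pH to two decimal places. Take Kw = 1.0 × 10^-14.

HF ⇌ F- + H+
Ka = [H+]²/(0.0011 − [H+]) = 7.5 × 10^-4
The 5% rule fails; solving [H+]² + Ka·[H+] − Ka·C₀ = 0 exactly:
[H+] = [−0.00075 + √(0.00075² + 3.3e-06)]/2 = 6.08 × 10^-4 M
pH = −log(6.08 × 10^-4) = 3.22

pH = 3.22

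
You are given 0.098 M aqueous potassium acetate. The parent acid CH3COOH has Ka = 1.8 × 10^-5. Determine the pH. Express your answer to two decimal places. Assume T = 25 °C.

CH3COO- is the conjugate base of the weak acid CH3COOH.
Kb = Kw/Ka = 1.0×10^-14 / 1.8 × 10^-5 = 5.56 × 10^-10
Kb = x²/(0.098 − x) = 5.56 × 10^-10
Assume x ≪ 0.098: x ≈ √(5.56 × 10^-10 × 0.098) = 7.38 × 10^-6 M
Check: 0.0075% ionized — well under 5%, approximation valid.
pOH = −log(7.38 × 10^-6) = 5.13; pH = 14.00 − 5.13 = 8.87

pH = 8.87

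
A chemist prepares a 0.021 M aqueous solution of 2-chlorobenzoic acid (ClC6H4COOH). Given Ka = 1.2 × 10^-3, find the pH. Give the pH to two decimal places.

ClC6H4COOH ⇌ ClC6H4COO- + H+
Let x = [H+] at equilibrium. Ka = x²/(0.021 − x).
x is not negligible relative to C₀; solve x² + 0.0012·x − 2.52e-05 = 0.
x = (−Ka + √(Ka² + 4·Ka·C₀))/2 = 4.46 × 10^-3 M
pH = −log[H+] = −log(4.46 × 10^-3) = 2.35

pH = 2.35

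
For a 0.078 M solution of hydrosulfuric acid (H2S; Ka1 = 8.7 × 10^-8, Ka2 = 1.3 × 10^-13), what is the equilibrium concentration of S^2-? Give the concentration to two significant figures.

First ionization gives [H+] ≈ [HS-] = 8.24 × 10^-5 M.
Second step: Ka2 = [H+][S^2-]/[HS-] ≈ [S^2-] (since [H+] ≈ [HS-]).
So [S^2-] ≈ Ka2.

1.3 × 10^-13 M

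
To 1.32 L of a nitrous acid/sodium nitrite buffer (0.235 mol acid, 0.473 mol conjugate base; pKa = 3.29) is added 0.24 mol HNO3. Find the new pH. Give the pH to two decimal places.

After neutralization: n(HNO2) = 0.475 mol, n(NO2-) = 0.233 mol.
Henderson–Hasselbalch with mole ratio 0.233/0.475: pH = 3.29 + (-0.309)

pH = 2.98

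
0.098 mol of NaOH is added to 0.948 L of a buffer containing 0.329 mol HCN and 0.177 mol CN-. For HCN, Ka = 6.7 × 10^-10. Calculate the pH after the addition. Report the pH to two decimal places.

After neutralization: n(HCN) = 0.231 mol, n(CN-) = 0.275 mol.
pKa = −log(6.7 × 10^-10) = 9.174
Henderson–Hasselbalch with mole ratio 0.275/0.231: pH = 9.174 + (+0.076)

pH = 9.25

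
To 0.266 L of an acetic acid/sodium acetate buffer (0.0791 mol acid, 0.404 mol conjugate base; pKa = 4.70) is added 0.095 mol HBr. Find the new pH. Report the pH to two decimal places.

pH = 4.95

After neutralization: n(CH3COOH) = 0.174 mol, n(CH3COO-) = 0.309 mol.
pH = pKa + log(n_CH3COO-/n_CH3COOH) = 4.70 + log(0.309/0.174) = 4.70 + (+0.249)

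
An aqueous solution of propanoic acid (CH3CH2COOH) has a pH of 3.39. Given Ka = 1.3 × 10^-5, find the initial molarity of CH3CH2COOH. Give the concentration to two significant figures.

C₀ = 1.3 × 10^-2 M

[H+] = 10^(-3.39) = 4.07 × 10^-4 M = x
Ka = x²/(C₀ − x) ⇒ C₀ = x + x²/Ka
C₀ = 4.07 × 10^-4 + (4.07 × 10^-4)²/(1.3 × 10^-5) = 1.31 × 10^-2 M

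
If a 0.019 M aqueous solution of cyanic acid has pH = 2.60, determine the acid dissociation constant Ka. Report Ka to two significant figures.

[H+] = 10^(-2.60) = 2.51 × 10^-3 M
At equilibrium [HA] = 0.019 − 2.51 × 10^-3 = 1.65 × 10^-2 M
Ka = [H+][A-]/[HA] = (2.51 × 10^-3)² / 1.65 × 10^-2 = 3.8 × 10^-4

Ka = 3.8 × 10^-4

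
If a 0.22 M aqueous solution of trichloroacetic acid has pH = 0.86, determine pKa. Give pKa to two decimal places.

pKa = 0.63

[H+] = 10^(-0.86) = 1.38 × 10^-1 M
At equilibrium [HA] = 0.22 − 1.38 × 10^-1 = 8.20 × 10^-2 M
Ka = [H+][A-]/[HA] = (1.38 × 10^-1)² / 8.20 × 10^-2 = 2.32 × 10^-1
pKa = -log(2.32 × 10^-1) = 0.63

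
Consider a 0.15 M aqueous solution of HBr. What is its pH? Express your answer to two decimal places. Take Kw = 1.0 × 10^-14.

HBr is a strong acid and dissociates completely, so [H+] = 0.15 M.
pH = -log(0.15) = 0.82

pH = 0.82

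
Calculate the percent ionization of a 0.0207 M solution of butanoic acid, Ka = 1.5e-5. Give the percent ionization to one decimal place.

2.7%

CH3(CH2)2COOH ⇌ CH3(CH2)2COO- + H+; let x = [H+] at equilibrium.
x ≈ √(Ka·C₀) = √(1.5 × 10^-5 × 0.0207) = 5.57 × 10^-4 M
% ionization = x/C₀ × 100% = 5.57 × 10^-4/0.0207 × 100% = 2.7%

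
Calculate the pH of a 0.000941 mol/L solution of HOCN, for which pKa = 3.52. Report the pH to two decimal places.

pH = 3.39

HOCN ⇌ OCN- + H+
Ka = 10^(−3.52) = 3.02 × 10^-4
Let x = [H+] at equilibrium. Ka = x²/(0.000941 − x).
x is not negligible relative to C₀; solve x² + 0.000302·x − 2.84e-07 = 0.
x = [−0.000302 + √(0.000302² + 1.14e-06)]/2 = 4.03 × 10^-4 M
pH = −log(4.03 × 10^-4) = 3.39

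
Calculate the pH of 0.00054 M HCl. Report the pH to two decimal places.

pH = 3.27

HCl is a strong acid and dissociates completely, so [H+] = 0.00054 M.
pH = -log(0.00054) = 3.27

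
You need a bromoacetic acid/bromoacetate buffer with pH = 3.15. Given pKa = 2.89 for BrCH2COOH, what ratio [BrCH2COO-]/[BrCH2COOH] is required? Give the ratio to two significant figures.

ratio = 1.8

pH = pKa + log(r) ⇒ log(r) = 3.15 − 2.89 = +0.26
r = [BrCH2COO-]/[BrCH2COOH] = 10^(+0.26) = 1.82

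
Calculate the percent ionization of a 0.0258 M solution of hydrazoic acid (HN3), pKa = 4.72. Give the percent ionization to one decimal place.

2.7%

HN3 ⇌ N3- + H+; let x = [H+] at equilibrium.
Ka = 10^(−4.72) = 1.91 × 10^-5
x ≈ √(Ka·C₀) = √(1.91 × 10^-5 × 0.0258) = 7.02 × 10^-4 M
% ionization = x/C₀ × 100% = 7.02 × 10^-4/0.0258 × 100% = 2.7%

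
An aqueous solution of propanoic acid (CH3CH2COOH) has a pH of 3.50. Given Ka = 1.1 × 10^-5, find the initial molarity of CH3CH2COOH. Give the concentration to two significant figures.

[H+] = 10^(-3.50) = 3.16 × 10^-4 M = x
Ka = x²/(C₀ − x) ⇒ C₀ = x + x²/Ka
C₀ = 3.16 × 10^-4 + (3.16 × 10^-4)²/(1.1 × 10^-5) = 9.39 × 10^-3 M

C₀ = 9.4 × 10^-3 M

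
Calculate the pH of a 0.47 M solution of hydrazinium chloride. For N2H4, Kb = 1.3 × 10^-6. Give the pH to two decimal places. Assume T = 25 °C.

pH = 4.22

N2H5+ is the conjugate acid of the weak base N2H4.
Ka = Kw/Kb = 1.0×10^-14 / 1.3 × 10^-6 = 7.69 × 10^-9
From the ICE table, Ka = x²/(0.47 − x) = 7.69 × 10^-9.
Assume x ≪ 0.47: x ≈ √(7.69 × 10^-9 × 0.47) = 6.01 × 10^-5 M
pH = −log[H+] = −log(6.01 × 10^-5) = 4.22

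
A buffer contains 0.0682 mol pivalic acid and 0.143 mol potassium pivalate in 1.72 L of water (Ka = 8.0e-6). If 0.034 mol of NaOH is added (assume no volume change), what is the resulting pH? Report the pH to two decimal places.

pH = 5.81

OH- converts (CH3)3CCOOH to (CH3)3CCOO-: (CH3)3CCOOH → 0.0342 mol, (CH3)3CCOO- → 0.177 mol.
pKa = −log(8.0 × 10^-6) = 5.097
Henderson–Hasselbalch with mole ratio 0.177/0.0342: pH = 5.097 + (+0.714)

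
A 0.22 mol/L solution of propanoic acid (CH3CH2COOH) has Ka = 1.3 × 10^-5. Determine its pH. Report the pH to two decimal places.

pH = 2.77

CH3CH2COOH ⇌ CH3CH2COO- + H+
Ka = [H+]²/(0.22 − [H+]) = 1.3 × 10^-5
Since Ka ≪ C₀, [H+] ≈ √(Ka·C₀) = 1.69 × 10^-3 M.
Check: 0.77% ionized — well under 5%, approximation valid.
pH = −log[H+] = −log(1.69 × 10^-3) = 2.77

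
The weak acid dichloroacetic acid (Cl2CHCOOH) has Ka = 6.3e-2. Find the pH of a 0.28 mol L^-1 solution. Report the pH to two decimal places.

Cl2CHCOOH ⇌ Cl2CHCOO- + H+
Ka = x²/(0.28 − x) = 6.3 × 10^-2
x is not negligible relative to C₀; solve x² + 0.063·x − 0.0176 = 0.
x = (−Ka + √(Ka² + 4·Ka·C₀))/2 = 1.05 × 10^-1 M
pH = −log(1.05 × 10^-1) = 0.98

pH = 0.98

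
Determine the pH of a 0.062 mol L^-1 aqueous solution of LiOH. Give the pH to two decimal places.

pH = 12.79

LiOH is a strong base; [OH-] = 0.062 M.
pOH = -log(0.062) = 1.21
pH = 14.00 - 1.21 = 12.79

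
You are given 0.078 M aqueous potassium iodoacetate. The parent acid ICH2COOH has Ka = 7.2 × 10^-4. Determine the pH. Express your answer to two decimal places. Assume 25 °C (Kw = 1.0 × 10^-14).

ICH2COO- is the conjugate base of the weak acid ICH2COOH.
Kb = Kw/Ka = 1.0×10^-14 / 7.2 × 10^-4 = 1.39 × 10^-11
Let x = [OH-] at equilibrium. Kb = x²/(0.078 − x).
Assume x ≪ 0.078: x ≈ √(1.39 × 10^-11 × 0.078) = 1.04 × 10^-6 M
Check: 0.0013% ionized — well under 5%, approximation valid.
pOH = −log(1.04 × 10^-6) = 5.98; pH = 14.00 − 5.98 = 8.02

pH = 8.02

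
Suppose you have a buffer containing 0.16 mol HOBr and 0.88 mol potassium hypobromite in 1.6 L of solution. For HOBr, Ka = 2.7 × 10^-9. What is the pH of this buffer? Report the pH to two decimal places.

pH = 9.31

pKa = −log(2.7 × 10^-9) = 8.569
Using pH = pKa + log([base]/[acid]) with [base]/[acid] = 0.88/0.16:
pH = 8.569 + (+0.740) = 9.31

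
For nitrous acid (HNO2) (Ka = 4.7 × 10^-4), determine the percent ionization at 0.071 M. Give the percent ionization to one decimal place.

HNO2 ⇌ NO2- + H+; let x = [H+] at equilibrium.
Solve x² + 0.00047x − 3.34e-05 = 0 → x = 5.55 × 10^-3 M
% ionization = x/C₀ × 100% = 5.55 × 10^-3/0.071 × 100% = 7.8%

7.8%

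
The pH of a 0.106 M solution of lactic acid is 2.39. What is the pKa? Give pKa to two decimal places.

pKa = 3.79

[H+] = 10^(-2.39) = 4.07 × 10^-3 M
At equilibrium [HA] = 0.106 − 4.07 × 10^-3 = 1.02 × 10^-1 M
Ka = [H+][A-]/[HA] = (4.07 × 10^-3)² / 1.02 × 10^-1 = 1.62 × 10^-4
pKa = -log(1.62 × 10^-4) = 3.79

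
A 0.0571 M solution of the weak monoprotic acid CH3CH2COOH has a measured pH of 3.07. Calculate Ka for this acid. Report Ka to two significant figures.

Ka = 1.3 × 10^-5

[H+] = 10^(-3.07) = 8.51 × 10^-4 M
At equilibrium [HA] = 0.0571 − 8.51 × 10^-4 = 5.62 × 10^-2 M
Ka = [H+][A-]/[HA] = (8.51 × 10^-4)² / 5.62 × 10^-2 = 1.3 × 10^-5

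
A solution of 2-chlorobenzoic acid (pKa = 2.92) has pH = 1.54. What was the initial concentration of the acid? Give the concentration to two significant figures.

C₀ = 7.2 × 10^-1 M

[H+] = 10^(-1.54) = 2.88 × 10^-2 M = x
Ka = 10^(−2.92) = 1.20 × 10^-3
Ka = x²/(C₀ − x) ⇒ C₀ = x + x²/Ka
C₀ = 2.88 × 10^-2 + (2.88 × 10^-2)²/(1.20 × 10^-3) = 7.20 × 10^-1 M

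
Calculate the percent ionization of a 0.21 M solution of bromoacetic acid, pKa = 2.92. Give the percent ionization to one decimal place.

BrCH2COOH ⇌ BrCH2COO- + H+; let x = [H+] at equilibrium.
Ka = 10^(−2.92) = 1.20 × 10^-3
Solve x² + 0.0012x − 0.000252 = 0 → x = 1.53 × 10^-2 M
Fraction ionized = 1.53 × 10^-2 / 0.21 = 0.0729 → 7.3%

7.3%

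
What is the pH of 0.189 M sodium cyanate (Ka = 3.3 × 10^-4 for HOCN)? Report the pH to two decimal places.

pH = 8.38

OCN- is the conjugate base of the weak acid HOCN.
Kb = Kw/Ka = 1.0×10^-14 / 3.3 × 10^-4 = 3.03 × 10^-11
From the ICE table, Kb = [OH-]²/(0.189 − [OH-]) = 3.03 × 10^-11.
Since Kb ≪ C₀, [OH-] ≈ √(Kb·C₀) = 2.39 × 10^-6 M.
([OH-]/C₀ = 0.0013% < 5%, so the approximation holds.)
pOH = 5.62, so pH = 14.00 − pOH = 8.38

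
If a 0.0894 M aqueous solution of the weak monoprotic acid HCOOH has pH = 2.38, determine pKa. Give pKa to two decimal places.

[H+] = 10^(-2.38) = 4.17 × 10^-3 M
At equilibrium [HA] = 0.0894 − 4.17 × 10^-3 = 8.52 × 10^-2 M
Ka = [H+][A-]/[HA] = (4.17 × 10^-3)² / 8.52 × 10^-2 = 2.04 × 10^-4
pKa = -log(2.04 × 10^-4) = 3.69

pKa = 3.69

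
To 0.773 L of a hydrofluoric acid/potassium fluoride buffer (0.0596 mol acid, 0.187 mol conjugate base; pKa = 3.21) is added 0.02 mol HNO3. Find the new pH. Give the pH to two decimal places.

After neutralization: n(HF) = 0.0796 mol, n(F-) = 0.167 mol.
pH = pKa + log([A⁻]/[HA]) = 3.21 + log(0.167/0.0796) = 3.21 +0.322

pH = 3.53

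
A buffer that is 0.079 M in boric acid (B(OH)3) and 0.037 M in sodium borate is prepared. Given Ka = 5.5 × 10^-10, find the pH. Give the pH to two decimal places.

pH = 8.93

pKa = −log(5.5 × 10^-10) = 9.260
Henderson–Hasselbalch: pH = pKa + log([B(OH)4-]/[B(OH)3]) = 9.260 + log(0.037/0.079)
pH = 9.260 + (-0.329) = 8.93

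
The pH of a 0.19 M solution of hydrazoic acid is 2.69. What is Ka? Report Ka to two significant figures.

Ka = 2.2 × 10^-5

[H+] = 10^(-2.69) = 2.04 × 10^-3 M
At equilibrium [HA] = 0.19 − 2.04 × 10^-3 = 1.88 × 10^-1 M
Ka = [H+][A-]/[HA] = (2.04 × 10^-3)² / 1.88 × 10^-1 = 2.2 × 10^-5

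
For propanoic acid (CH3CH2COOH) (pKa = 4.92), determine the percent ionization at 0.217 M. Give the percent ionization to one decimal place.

0.7%

CH3CH2COOH ⇌ CH3CH2COO- + H+; let x = [H+] at equilibrium.
Ka = 10^(−4.92) = 1.20 × 10^-5
x ≈ √(Ka·C₀) = √(1.20 × 10^-5 × 0.217) = 1.61 × 10^-3 M
% ionization = x/C₀ × 100% = 1.61 × 10^-3/0.217 × 100% = 0.7%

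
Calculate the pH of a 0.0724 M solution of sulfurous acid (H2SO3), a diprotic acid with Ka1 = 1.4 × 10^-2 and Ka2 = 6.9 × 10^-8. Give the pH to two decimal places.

pH = 1.59

Since Ka1 ≫ Ka2, the first ionization dominates [H+].
Ka1 = x²/(0.0724 − x) = 1.4 × 10^-2
Solving the quadratic: x = (−Ka1 + √(Ka1² + 4·Ka1·C₀))/2 = 2.56 × 10^-2 M
pH = −log(2.56 × 10^-2) = 1.59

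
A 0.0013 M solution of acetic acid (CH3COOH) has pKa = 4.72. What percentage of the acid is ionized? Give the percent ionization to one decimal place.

CH3COOH ⇌ CH3COO- + H+; let x = [H+] at equilibrium.
Ka = 10^(−4.72) = 1.91 × 10^-5
Ka = x²/(C₀ − x); solving the quadratic gives x = 1.48 × 10^-4 M.
% ionization = x/C₀ × 100% = 1.48 × 10^-4/0.0013 × 100% = 11.4%

11.4%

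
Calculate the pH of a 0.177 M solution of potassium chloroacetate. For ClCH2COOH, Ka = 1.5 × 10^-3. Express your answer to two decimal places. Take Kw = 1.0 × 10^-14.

ClCH2COO- is the conjugate base of the weak acid ClCH2COOH.
Kb = Kw/Ka = 1.0×10^-14 / 1.5 × 10^-3 = 6.67 × 10^-12
From the ICE table, Kb = [OH-]²/(0.177 − [OH-]) = 6.67 × 10^-12.
Since Kb ≪ C₀, [OH-] ≈ √(Kb·C₀) = 1.09 × 10^-6 M.
([OH-]/C₀ = 0.00061% < 5%, so the approximation holds.)
pOH = −log(1.09 × 10^-6) = 5.96; pH = 14.00 − 5.96 = 8.04

pH = 8.04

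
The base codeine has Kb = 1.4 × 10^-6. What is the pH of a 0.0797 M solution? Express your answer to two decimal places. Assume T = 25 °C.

C18H21NO3 + H2O ⇌ C18H22NO3+ + OH-
From the ICE table, Kb = [OH-]²/(0.0797 − [OH-]) = 1.4 × 10^-6.
Since Kb ≪ C₀, [OH-] ≈ √(Kb·C₀) = 3.34 × 10^-4 M.
([OH-]/C₀ = 0.42% < 5%, so the approximation holds.)
pOH = 3.48, so pH = 14.00 − pOH = 10.52

pH = 10.52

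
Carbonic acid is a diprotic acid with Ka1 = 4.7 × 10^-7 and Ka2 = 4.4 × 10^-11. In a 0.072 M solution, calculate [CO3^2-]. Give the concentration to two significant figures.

4.4 × 10^-11 M

First ionization gives [H+] ≈ [HCO3-] = 1.84 × 10^-4 M.
Second step: Ka2 = [H+][CO3^2-]/[HCO3-] ≈ [CO3^2-] (since [H+] ≈ [HCO3-]).
So [CO3^2-] ≈ Ka2.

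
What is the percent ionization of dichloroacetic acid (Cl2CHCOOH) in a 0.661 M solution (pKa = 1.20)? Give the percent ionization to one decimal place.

26.5%

Cl2CHCOOH ⇌ Cl2CHCOO- + H+; let x = [H+] at equilibrium.
Ka = 10^(−1.20) = 6.31 × 10^-2
Solve x² + 0.0631x − 0.0417 = 0 → x = 1.75 × 10^-1 M
% ionization = x/C₀ × 100% = 1.75 × 10^-1/0.661 × 100% = 26.5%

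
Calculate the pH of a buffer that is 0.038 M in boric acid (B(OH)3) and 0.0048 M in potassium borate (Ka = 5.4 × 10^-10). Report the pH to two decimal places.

pKa = −log(5.4 × 10^-10) = 9.268
Using pH = pKa + log([base]/[acid]) with [base]/[acid] = 0.0048/0.038:
pH = 9.268 + (-0.899) = 8.37

pH = 8.37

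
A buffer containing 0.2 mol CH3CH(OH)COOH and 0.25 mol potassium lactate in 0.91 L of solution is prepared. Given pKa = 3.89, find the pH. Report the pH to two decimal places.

pH = 3.99

Henderson–Hasselbalch: pH = pKa + log([CH3CH(OH)COO-]/[CH3CH(OH)COOH]) = 3.89 + log(0.25/0.2)
pH = 3.89 + (+0.097) = 3.99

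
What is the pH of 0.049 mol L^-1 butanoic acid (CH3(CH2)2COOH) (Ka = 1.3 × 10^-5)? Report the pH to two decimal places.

pH = 3.10

CH3(CH2)2COOH ⇌ CH3(CH2)2COO- + H+
From the ICE table, Ka = [H+]²/(0.049 − [H+]) = 1.3 × 10^-5.
Neglecting [H+] in the denominator: [H+] = √(1.3 × 10^-5 × 0.049) = 7.98 × 10^-4 M
pH = −log(7.98 × 10^-4) = 3.10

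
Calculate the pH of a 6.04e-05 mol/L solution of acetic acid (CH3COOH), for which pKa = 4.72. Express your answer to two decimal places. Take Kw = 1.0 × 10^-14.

pH = 4.59

CH3COOH ⇌ CH3COO- + H+
Ka = 10^(−4.72) = 1.91 × 10^-5
From the ICE table, Ka = [H+]²/(6.04e-05 − [H+]) = 1.91 × 10^-5.
[H+] is not negligible relative to C₀; solve [H+]² + 1.91e-05·[H+] − 1.15e-09 = 0.
[H+] = [−1.91e-05 + √(1.91e-05² + 4.61e-09)]/2 = 2.57 × 10^-5 M
pH = −log(2.57 × 10^-5) = 4.59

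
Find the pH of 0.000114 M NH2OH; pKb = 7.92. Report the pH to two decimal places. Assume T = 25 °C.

pH = 8.07

NH2OH + H2O ⇌ NH3OH+ + OH-
Kb = 10^(−7.92) = 1.20 × 10^-8
Kb = x²/(0.000114 − x) = 1.20 × 10^-8
Since Kb ≪ C₀, x ≈ √(Kb·C₀) = 1.17 × 10^-6 M.
pOH = −log(1.17 × 10^-6) = 5.93; pH = 14.00 − 5.93 = 8.07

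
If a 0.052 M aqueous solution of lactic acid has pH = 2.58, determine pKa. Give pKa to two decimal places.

pKa = 3.85

[H+] = 10^(-2.58) = 2.63 × 10^-3 M
At equilibrium [HA] = 0.052 − 2.63 × 10^-3 = 4.94 × 10^-2 M
Ka = [H+][A-]/[HA] = (2.63 × 10^-3)² / 4.94 × 10^-2 = 1.40 × 10^-4
pKa = -log(1.40 × 10^-4) = 3.85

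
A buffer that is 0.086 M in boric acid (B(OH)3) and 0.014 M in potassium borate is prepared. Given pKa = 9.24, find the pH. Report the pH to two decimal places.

Using pH = pKa + log([base]/[acid]) with [base]/[acid] = 0.014/0.086:
pH = 9.24 + (-0.788) = 8.45

pH = 8.45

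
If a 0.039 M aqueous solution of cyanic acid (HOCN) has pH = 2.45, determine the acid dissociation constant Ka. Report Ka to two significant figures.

Ka = 3.6 × 10^-4

[H+] = 10^(-2.45) = 3.55 × 10^-3 M
At equilibrium [HA] = 0.039 − 3.55 × 10^-3 = 3.55 × 10^-2 M
Ka = [H+][A-]/[HA] = (3.55 × 10^-3)² / 3.55 × 10^-2 = 3.6 × 10^-4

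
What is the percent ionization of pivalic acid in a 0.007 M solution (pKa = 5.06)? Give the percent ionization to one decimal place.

3.5%

(CH3)3CCOOH ⇌ (CH3)3CCOO- + H+; let x = [H+] at equilibrium.
Ka = 10^(−5.06) = 8.71 × 10^-6
x ≈ √(Ka·C₀) = √(8.71 × 10^-6 × 0.007) = 2.47 × 10^-4 M
% ionization = x/C₀ × 100% = 2.47 × 10^-4/0.007 × 100% = 3.5%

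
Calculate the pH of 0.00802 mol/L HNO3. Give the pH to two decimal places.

HNO3 is a strong acid and dissociates completely, so [H+] = 0.00802 M.
pH = -log(0.00802) = 2.10

pH = 2.10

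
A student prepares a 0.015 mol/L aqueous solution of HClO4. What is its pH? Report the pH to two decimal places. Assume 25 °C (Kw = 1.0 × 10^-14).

HClO4 is a strong acid and dissociates completely, so [H+] = 0.015 M.
pH = -log(0.015) = 1.82

pH = 1.82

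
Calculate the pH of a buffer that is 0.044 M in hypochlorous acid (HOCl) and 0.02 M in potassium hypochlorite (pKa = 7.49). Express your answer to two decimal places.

Using pH = pKa + log([base]/[acid]) with [base]/[acid] = 0.02/0.044:
pH = 7.49 + (-0.342) = 7.15

pH = 7.15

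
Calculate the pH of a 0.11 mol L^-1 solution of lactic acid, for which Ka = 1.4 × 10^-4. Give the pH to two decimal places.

pH = 2.41

CH3CH(OH)COOH ⇌ CH3CH(OH)COO- + H+
From the ICE table, Ka = [H+]²/(0.11 − [H+]) = 1.4 × 10^-4.
Assume [H+] ≪ 0.11: [H+] ≈ √(1.4 × 10^-4 × 0.11) = 3.92 × 10^-3 M
Check: 3.6% ionized — well under 5%, approximation valid.
pH = −log[H+] = −log(3.92 × 10^-3) = 2.41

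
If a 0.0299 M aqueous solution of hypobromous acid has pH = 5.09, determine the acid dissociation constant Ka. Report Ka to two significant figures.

[H+] = 10^(-5.09) = 8.13 × 10^-6 M
At equilibrium [HA] = 0.0299 − 8.13 × 10^-6 = 2.99 × 10^-2 M
Ka = [H+][A-]/[HA] = (8.13 × 10^-6)² / 2.99 × 10^-2 = 2.2 × 10^-9

Ka = 2.2 × 10^-9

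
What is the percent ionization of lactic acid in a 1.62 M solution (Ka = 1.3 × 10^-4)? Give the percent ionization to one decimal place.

CH3CH(OH)COOH ⇌ CH3CH(OH)COO- + H+; let x = [H+] at equilibrium.
x ≈ √(Ka·C₀) = √(1.3 × 10^-4 × 1.62) = 1.45 × 10^-2 M
Fraction ionized = 1.45 × 10^-2 / 1.62 = 0.0090 → 0.9%

0.9%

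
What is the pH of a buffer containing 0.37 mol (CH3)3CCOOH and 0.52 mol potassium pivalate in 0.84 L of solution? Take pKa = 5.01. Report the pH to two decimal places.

pH = 5.16

pH = pKa + log([A⁻]/[HA]) = 5.01 + log(0.52/0.37)
pH = 5.01 + (+0.148) = 5.16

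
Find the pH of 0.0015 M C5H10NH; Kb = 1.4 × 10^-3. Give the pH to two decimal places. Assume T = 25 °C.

pH = 10.96

C5H10NH + H2O ⇌ C5H10NH2+ + OH-
From the ICE table, Kb = [OH-]²/(0.0015 − [OH-]) = 1.4 × 10^-3.
Here C₀/Kb ≈ 1.07, so the small-[OH-] approximation fails. Use the quadratic:
[OH-] = [−0.0014 + √(0.0014² + 8.4e-06)]/2 = 9.09 × 10^-4 M
pOH = −log(9.09 × 10^-4) = 3.04; pH = 14.00 − 3.04 = 10.96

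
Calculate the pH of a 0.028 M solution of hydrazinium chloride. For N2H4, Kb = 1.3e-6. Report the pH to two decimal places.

pH = 4.83

N2H5+ is the conjugate acid of the weak base N2H4.
Ka = Kw/Kb = 1.0×10^-14 / 1.3 × 10^-6 = 7.69 × 10^-9
From the ICE table, Ka = [H+]²/(0.028 − [H+]) = 7.69 × 10^-9.
Assume [H+] ≪ 0.028: [H+] ≈ √(7.69 × 10^-9 × 0.028) = 1.47 × 10^-5 M
([H+]/C₀ = 0.052% < 5%, so the approximation holds.)
pH = −log[H+] = −log(1.47 × 10^-5) = 4.83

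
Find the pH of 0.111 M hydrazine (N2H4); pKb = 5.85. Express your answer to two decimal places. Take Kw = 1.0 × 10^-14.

N2H4 + H2O ⇌ N2H5+ + OH-
Kb = 10^(−5.85) = 1.41 × 10^-6
Kb = [OH-]²/(0.111 − [OH-]) = 1.41 × 10^-6
Assume [OH-] ≪ 0.111: [OH-] ≈ √(1.41 × 10^-6 × 0.111) = 3.96 × 10^-4 M
Check: 0.36% ionized — well under 5%, approximation valid.
pOH = −log(3.96 × 10^-4) = 3.40; pH = 14.00 − 3.40 = 10.60

pH = 10.60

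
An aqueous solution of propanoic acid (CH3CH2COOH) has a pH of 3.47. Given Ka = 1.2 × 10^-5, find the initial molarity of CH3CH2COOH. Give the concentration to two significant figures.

C₀ = 9.9 × 10^-3 M

[H+] = 10^(-3.47) = 3.39 × 10^-4 M = x
Ka = x²/(C₀ − x) ⇒ C₀ = x + x²/Ka
C₀ = 3.39 × 10^-4 + (3.39 × 10^-4)²/(1.2 × 10^-5) = 9.92 × 10^-3 M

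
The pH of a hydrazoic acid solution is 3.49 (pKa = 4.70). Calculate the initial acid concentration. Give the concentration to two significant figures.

C₀ = 5.6 × 10^-3 M

[H+] = 10^(-3.49) = 3.24 × 10^-4 M = x
Ka = 10^(−4.70) = 2.00 × 10^-5
Ka = x²/(C₀ − x) ⇒ C₀ = x + x²/Ka
C₀ = 3.24 × 10^-4 + (3.24 × 10^-4)²/(2.00 × 10^-5) = 5.57 × 10^-3 M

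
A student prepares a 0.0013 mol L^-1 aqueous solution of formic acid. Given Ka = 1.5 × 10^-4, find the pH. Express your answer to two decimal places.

HCOOH ⇌ HCOO- + H+
From the ICE table, Ka = x²/(0.0013 − x) = 1.5 × 10^-4.
Here C₀/Ka ≈ 8.67, so the small-x approximation fails. Use the quadratic:
x = [−0.00015 + √(0.00015² + 7.8e-07)]/2 = 3.73 × 10^-4 M
pH = −log[H+] = −log(3.73 × 10^-4) = 3.43

pH = 3.43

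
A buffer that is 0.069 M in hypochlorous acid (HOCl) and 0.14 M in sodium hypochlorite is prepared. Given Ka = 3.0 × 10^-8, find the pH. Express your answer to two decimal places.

pKa = −log(3.0 × 10^-8) = 7.523
pH = pKa + log([A⁻]/[HA]) = 7.523 + log(0.14/0.069)
pH = 7.523 + (+0.307) = 7.83

pH = 7.83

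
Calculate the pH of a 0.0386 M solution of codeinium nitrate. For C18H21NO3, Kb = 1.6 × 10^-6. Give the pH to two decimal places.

pH = 4.81

C18H22NO3+ is the conjugate acid of the weak base C18H21NO3.
Ka = Kw/Kb = 1.0×10^-14 / 1.6 × 10^-6 = 6.25 × 10^-9
Ka = x²/(0.0386 − x) = 6.25 × 10^-9
Neglecting x in the denominator: x = √(6.25 × 10^-9 × 0.0386) = 1.55 × 10^-5 M
(x/C₀ = 0.04% < 5%, so the approximation holds.)
pH = −log(1.55 × 10^-5) = 4.81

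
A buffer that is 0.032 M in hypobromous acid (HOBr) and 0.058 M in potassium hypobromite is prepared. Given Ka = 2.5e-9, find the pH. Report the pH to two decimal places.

pKa = −log(2.5 × 10^-9) = 8.602
Henderson–Hasselbalch: pH = pKa + log([OBr-]/[HOBr]) = 8.602 + log(0.058/0.032)
pH = 8.602 + (+0.258) = 8.86

pH = 8.86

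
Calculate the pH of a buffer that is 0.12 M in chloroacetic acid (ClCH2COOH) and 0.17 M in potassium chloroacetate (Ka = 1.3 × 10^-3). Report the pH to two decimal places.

pKa = −log(1.3 × 10^-3) = 2.886
Henderson–Hasselbalch: pH = pKa + log([ClCH2COO-]/[ClCH2COOH]) = 2.886 + log(0.17/0.12)
pH = 2.886 + (+0.151) = 3.04

pH = 3.04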